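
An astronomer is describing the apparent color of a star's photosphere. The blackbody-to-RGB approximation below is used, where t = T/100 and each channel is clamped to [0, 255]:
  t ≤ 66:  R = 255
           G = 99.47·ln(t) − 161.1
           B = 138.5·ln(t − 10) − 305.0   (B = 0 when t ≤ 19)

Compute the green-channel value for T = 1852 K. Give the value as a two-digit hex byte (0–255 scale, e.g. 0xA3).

t = 1852/100 = 18.52; the t ≤ 66 branch applies.
G = 99.47·ln 18.52 − 161.1 = 99.47·2.9189 − 161.1 = 129.238.
Rounded: 129; in hex, 0x81.

0x81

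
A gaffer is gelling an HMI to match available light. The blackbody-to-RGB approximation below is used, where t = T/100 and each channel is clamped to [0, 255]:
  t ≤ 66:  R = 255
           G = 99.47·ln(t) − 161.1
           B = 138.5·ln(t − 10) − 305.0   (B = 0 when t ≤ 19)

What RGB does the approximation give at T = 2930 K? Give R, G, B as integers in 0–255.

R=255, G=175, B=105

t = 2930/100 = 29.3; the t ≤ 66 branch applies.
R = 255 by definition for t ≤ 66.
G = 99.47·ln 29.3 − 161.1 = 99.47·3.3776 − 161.1 = 174.869.
B = 138.5·ln(29.3 − 10) − 305.0 = 138.5·ln 19.3 − 305.0 = 138.5·2.9601 − 305.0 = 104.975.
Rounded: (255, 175, 105).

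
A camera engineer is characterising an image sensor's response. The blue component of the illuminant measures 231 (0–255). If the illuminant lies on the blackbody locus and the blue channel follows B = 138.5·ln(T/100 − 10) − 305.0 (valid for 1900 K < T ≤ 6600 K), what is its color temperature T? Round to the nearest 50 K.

ln(t − 10) = (231 + 305.0) / 138.5 = 3.8700.
t − 10 = e^3.8700 = 47.944, so t = 57.944.
T = 100·t = 5794 K → 5800 K to the nearest 50 K.

5800 K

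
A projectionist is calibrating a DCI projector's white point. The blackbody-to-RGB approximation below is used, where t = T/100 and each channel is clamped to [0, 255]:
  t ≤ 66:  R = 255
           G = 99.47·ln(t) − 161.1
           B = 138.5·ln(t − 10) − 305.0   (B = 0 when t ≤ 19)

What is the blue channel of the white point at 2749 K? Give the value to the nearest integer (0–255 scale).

t = 2749/100 = 27.49; the t ≤ 66 branch applies.
B = 138.5·ln(27.49 − 10) − 305.0 = 138.5·ln 17.49 − 305.0 = 138.5·2.8616 − 305.0 = 91.336.
Rounded: 91.

91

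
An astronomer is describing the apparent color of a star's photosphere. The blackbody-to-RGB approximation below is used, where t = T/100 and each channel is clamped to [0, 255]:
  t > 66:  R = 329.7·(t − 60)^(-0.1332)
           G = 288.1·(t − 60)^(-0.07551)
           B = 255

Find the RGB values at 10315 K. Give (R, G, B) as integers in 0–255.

t = 10315/100 = 103.15; the t > 66 branch applies.
R = 329.7·(103.15 − 60)^(-0.1332) = 329.7·43.15^(-0.1332) = 329.7·0.60565 = 199.682.
G = 288.1·(103.15 − 60)^(-0.07551) = 288.1·43.15^(-0.07551) = 288.1·0.75256 = 216.813.
B = 255 by definition for t > 66.
Rounded: (200, 217, 255).

(200, 217, 255)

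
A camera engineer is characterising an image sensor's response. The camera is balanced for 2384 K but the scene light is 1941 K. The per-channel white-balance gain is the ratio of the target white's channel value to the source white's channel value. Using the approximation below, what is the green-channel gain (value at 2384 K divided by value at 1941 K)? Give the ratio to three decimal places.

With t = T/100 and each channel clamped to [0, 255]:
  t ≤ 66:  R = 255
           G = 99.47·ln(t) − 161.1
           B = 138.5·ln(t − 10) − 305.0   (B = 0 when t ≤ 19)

At 1941 K (t = 19.41):
  G = 99.47·ln 19.41 − 161.1 = 99.47·2.9658 − 161.1 = 133.907.
At 2384 K (t = 23.84):
  G = 99.47·ln 23.84 − 161.1 = 99.47·3.1714 − 161.1 = 154.356.
Gain = 154.356 / 133.907 = 1.1527 → 1.153.

1.153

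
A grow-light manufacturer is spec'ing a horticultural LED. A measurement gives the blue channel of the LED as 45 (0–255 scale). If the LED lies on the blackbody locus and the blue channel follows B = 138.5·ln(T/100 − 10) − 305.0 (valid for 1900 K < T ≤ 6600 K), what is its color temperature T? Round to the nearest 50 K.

ln(t − 10) = (45 + 305.0) / 138.5 = 2.5271.
t − 10 = e^2.5271 = 12.517, so t = 22.517.
T = 100·t = 2252 K → 2250 K to the nearest 50 K.

2250 K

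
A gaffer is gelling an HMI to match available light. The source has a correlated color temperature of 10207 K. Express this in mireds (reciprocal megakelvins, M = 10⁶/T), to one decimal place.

98.0 mireds

M = 10⁶ / 10207 = 97.972 → 98.0 mireds.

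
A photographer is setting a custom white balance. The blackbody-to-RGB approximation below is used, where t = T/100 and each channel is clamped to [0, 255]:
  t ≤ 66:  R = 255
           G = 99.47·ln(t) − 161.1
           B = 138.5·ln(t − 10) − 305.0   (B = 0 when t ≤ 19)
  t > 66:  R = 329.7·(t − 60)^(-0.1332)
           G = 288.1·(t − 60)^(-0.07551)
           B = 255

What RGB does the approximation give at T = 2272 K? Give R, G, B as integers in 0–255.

R=255, G=150, B=47

t = 2272/100 = 22.72; the t ≤ 66 branch applies.
R = 255 by definition for t ≤ 66.
G = 99.47·ln 22.72 − 161.1 = 99.47·3.1232 − 161.1 = 149.569.
B = 138.5·ln(22.72 − 10) − 305.0 = 138.5·ln 12.72 − 305.0 = 138.5·2.5432 − 305.0 = 47.230.
Rounded: (255, 150, 47).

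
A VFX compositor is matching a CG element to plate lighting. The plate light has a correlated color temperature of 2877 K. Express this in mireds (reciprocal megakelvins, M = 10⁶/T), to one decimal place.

M = 10⁶ / 2877 = 347.584 → 347.6 mireds.

347.6 mireds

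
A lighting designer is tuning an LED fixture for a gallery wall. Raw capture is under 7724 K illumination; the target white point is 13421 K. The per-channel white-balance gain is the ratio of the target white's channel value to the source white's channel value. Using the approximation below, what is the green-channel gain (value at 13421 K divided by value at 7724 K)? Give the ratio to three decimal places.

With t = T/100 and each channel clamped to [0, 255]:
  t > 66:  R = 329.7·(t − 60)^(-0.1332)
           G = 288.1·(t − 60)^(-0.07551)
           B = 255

0.896

At 7724 K (t = 77.24):
  G = 288.1·(77.24 − 60)^(-0.07551) = 288.1·17.24^(-0.07551) = 288.1·0.80655 = 232.366.
At 13421 K (t = 134.21):
  G = 288.1·(134.21 − 60)^(-0.07551) = 288.1·74.21^(-0.07551) = 288.1·0.72237 = 208.116.
Gain = 208.116 / 232.366 = 0.8956 → 0.896.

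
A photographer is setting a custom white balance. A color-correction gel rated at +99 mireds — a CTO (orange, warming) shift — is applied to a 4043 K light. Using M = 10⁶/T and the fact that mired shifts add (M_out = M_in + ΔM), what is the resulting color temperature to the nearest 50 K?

2900 K

M_in = 10⁶/4043 = 247.34 mireds.
M_out = 247.34 + (+99) = 346.34 mireds.
T_out = 10⁶/346.34 = 2887.3 K → 2900 K.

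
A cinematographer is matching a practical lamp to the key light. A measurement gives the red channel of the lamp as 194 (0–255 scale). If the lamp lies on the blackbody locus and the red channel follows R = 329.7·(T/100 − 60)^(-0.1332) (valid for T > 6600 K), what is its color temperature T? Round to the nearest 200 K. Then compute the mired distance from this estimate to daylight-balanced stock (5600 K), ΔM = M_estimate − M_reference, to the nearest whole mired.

-91 mireds

(t − 60)^(-0.1332) = 194/329.7 = 0.58841.
t − 60 = 0.58841^(1/-0.1332) = 0.58841^(-7.508) = 53.593, so t = 113.593.
T = 100·t = 11359 K → 11400 K to the nearest 200 K.
M_estimate = 10⁶/11400 = 87.72; M_reference = 10⁶/5600 = 178.57.
ΔM = 87.72 − 178.57 = -90.85 → -91 mireds.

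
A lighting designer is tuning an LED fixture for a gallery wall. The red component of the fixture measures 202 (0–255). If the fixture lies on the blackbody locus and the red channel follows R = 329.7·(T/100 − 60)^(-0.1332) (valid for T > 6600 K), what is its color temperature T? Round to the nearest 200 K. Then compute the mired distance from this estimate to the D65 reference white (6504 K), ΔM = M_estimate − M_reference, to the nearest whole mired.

-54 mireds

(t − 60)^(-0.1332) = 202/329.7 = 0.61268.
t − 60 = 0.61268^(1/-0.1332) = 0.61268^(-7.508) = 39.569, so t = 99.569.
T = 100·t = 9957 K → 10000 K to the nearest 200 K.
M_estimate = 10⁶/10000 = 100.00; M_reference = 10⁶/6504 = 153.75.
ΔM = 100.00 − 153.75 = -53.75 → -54 mireds.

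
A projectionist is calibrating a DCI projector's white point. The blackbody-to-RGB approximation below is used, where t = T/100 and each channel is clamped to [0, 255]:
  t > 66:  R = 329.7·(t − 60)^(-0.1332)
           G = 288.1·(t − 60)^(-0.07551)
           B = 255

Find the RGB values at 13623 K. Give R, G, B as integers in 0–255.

t = 13623/100 = 136.23; the t > 66 branch applies.
R = 329.7·(136.23 − 60)^(-0.1332) = 329.7·76.23^(-0.1332) = 329.7·0.56144 = 185.106.
G = 288.1·(136.23 − 60)^(-0.07551) = 288.1·76.23^(-0.07551) = 288.1·0.72091 = 207.694.
B = 255 by definition for t > 66.
Rounded: (185, 208, 255).

R=185, G=208, B=255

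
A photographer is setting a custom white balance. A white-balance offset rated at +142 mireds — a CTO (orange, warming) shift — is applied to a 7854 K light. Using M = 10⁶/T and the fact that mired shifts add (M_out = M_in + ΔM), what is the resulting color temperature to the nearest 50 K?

3700 K

M_in = 10⁶/7854 = 127.32 mireds.
M_out = 127.32 + (+142) = 269.32 mireds.
T_out = 10⁶/269.32 = 3713.0 K → 3700 K.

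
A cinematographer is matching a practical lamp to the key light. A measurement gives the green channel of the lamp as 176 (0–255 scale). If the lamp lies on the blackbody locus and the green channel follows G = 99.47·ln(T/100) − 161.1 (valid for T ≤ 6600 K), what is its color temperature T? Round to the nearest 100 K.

ln t = (176 + 161.1) / 99.47 = 3.3890.
t = e^3.3890 = 29.635.
T = 100·t = 2964 K → 3000 K to the nearest 100 K.

3000 K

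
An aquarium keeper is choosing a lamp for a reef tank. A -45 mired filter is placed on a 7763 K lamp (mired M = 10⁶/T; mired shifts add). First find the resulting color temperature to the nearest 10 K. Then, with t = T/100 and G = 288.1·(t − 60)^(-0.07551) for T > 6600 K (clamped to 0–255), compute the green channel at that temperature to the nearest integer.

212

M_in = 10⁶/7763 = 128.82; M_out = 128.82 + (-45) = 83.82.
T_out = 10⁶/83.82 = 11930.9 K → 11930 K; t = 119.3.
G = 288.1·(119.3 − 60)^(-0.07551) = 288.1·59.3^(-0.07551) = 288.1·0.73471 = 211.670.
Rounded: 212.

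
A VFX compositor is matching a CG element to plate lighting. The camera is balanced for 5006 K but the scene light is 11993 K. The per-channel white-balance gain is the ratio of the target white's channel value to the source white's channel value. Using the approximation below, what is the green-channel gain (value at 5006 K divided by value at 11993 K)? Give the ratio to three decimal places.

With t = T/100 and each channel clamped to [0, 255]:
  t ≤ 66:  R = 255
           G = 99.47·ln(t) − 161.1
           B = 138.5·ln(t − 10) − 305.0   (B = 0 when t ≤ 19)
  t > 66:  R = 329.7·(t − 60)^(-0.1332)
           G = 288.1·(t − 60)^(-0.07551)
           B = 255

1.079

At 11993 K (t = 119.93):
  G = 288.1·(119.93 − 60)^(-0.07551) = 288.1·59.93^(-0.07551) = 288.1·0.73413 = 211.501.
At 5006 K (t = 50.06):
  G = 99.47·ln 50.06 − 161.1 = 99.47·3.9132 − 161.1 = 228.148.
Gain = 228.148 / 211.501 = 1.0787 → 1.079.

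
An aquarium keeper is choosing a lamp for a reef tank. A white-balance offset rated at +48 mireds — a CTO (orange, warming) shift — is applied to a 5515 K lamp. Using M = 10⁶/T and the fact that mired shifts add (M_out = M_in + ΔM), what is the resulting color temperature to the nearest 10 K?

M_in = 10⁶/5515 = 181.32 mireds.
M_out = 181.32 + (+48) = 229.32 mireds.
T_out = 10⁶/229.32 = 4360.6 K → 4360 K.

4360 K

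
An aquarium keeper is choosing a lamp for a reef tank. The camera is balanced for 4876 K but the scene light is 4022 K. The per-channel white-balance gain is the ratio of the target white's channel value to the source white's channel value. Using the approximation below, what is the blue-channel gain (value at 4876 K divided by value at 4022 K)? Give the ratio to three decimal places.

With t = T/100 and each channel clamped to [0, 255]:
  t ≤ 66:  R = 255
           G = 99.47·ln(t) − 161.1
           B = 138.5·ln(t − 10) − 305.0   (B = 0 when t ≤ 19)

1.206

At 4022 K (t = 40.22):
  B = 138.5·ln(40.22 − 10) − 305.0 = 138.5·ln 30.22 − 305.0 = 138.5·3.4085 − 305.0 = 167.078.
At 4876 K (t = 48.76):
  B = 138.5·ln(48.76 − 10) − 305.0 = 138.5·ln 38.76 − 305.0 = 138.5·3.6574 − 305.0 = 201.548.
Gain = 201.548 / 167.078 = 1.2063 → 1.206.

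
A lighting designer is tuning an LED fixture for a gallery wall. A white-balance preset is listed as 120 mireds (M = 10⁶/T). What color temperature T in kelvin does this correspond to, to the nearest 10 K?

T = 10⁶ / 120 = 8333.33 K → 8330 K.

8330 K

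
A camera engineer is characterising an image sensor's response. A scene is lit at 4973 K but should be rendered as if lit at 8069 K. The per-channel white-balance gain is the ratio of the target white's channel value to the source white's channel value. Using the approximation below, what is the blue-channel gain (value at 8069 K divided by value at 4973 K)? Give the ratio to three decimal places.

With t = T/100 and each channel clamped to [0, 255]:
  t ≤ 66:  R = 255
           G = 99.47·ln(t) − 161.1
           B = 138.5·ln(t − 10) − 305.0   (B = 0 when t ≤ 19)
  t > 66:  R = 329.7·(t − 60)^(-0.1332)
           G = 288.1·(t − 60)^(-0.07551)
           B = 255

1.244

At 4973 K (t = 49.73):
  B = 138.5·ln(49.73 − 10) − 305.0 = 138.5·ln 39.73 − 305.0 = 138.5·3.6821 − 305.0 = 204.972.
At 8069 K (t = 80.69):
  B = 255 by definition for t > 66.
Gain = 255.000 / 204.972 = 1.2441 → 1.244.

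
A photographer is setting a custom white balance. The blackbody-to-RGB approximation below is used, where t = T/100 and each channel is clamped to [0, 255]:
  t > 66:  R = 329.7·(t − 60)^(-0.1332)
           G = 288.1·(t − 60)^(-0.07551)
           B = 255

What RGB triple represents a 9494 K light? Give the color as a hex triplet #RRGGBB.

t = 9494/100 = 94.94; the t > 66 branch applies.
R = 329.7·(94.94 − 60)^(-0.1332) = 329.7·34.94^(-0.1332) = 329.7·0.62292 = 205.375.
G = 288.1·(94.94 − 60)^(-0.07551) = 288.1·34.94^(-0.07551) = 288.1·0.76465 = 220.296.
B = 255 by definition for t > 66.
Rounded: (205, 220, 255).
In hex: #CDDCFF.

#CDDCFF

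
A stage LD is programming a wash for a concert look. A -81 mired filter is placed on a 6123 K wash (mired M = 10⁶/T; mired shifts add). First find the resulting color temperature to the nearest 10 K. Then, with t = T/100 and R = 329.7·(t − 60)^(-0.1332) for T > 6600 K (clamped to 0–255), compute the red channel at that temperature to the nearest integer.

M_in = 10⁶/6123 = 163.32; M_out = 163.32 + (-81) = 82.32.
T_out = 10⁶/82.32 = 12147.9 K → 12150 K; t = 121.5.
R = 329.7·(121.5 − 60)^(-0.1332) = 329.7·61.5^(-0.1332) = 329.7·0.57773 = 190.476.
Rounded: 190.

190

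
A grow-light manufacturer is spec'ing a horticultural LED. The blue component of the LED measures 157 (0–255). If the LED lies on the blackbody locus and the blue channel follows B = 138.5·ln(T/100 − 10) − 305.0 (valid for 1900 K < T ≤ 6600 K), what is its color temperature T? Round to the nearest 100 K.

ln(t − 10) = (157 + 305.0) / 138.5 = 3.3357.
t − 10 = e^3.3357 = 28.099, so t = 38.099.
T = 100·t = 3810 K → 3800 K to the nearest 100 K.

3800 K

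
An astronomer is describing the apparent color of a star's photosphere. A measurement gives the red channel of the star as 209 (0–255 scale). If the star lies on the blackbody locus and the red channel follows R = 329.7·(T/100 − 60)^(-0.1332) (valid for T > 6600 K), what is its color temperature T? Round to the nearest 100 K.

(t − 60)^(-0.1332) = 209/329.7 = 0.63391.
t − 60 = 0.63391^(1/-0.1332) = 0.63391^(-7.508) = 30.639, so t = 90.639.
T = 100·t = 9064 K → 9100 K to the nearest 100 K.

9100 K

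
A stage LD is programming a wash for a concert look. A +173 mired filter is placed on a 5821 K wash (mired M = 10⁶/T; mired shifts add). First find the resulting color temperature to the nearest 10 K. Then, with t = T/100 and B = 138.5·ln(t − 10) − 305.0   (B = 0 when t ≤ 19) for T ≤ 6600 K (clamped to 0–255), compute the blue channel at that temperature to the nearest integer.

M_in = 10⁶/5821 = 171.79; M_out = 171.79 + (+173) = 344.79.
T_out = 10⁶/344.79 = 2900.3 K → 2900 K; t = 29.
B = 138.5·ln(29 − 10) − 305.0 = 138.5·ln 19 − 305.0 = 138.5·2.9444 − 305.0 = 102.805.
Rounded: 103.

103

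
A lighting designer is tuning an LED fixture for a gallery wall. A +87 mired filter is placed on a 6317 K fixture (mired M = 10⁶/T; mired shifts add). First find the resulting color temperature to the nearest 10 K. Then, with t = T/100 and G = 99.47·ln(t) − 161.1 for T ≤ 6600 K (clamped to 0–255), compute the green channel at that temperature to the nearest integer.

208

M_in = 10⁶/6317 = 158.30; M_out = 158.30 + (+87) = 245.30.
T_out = 10⁶/245.30 = 4076.6 K → 4080 K; t = 40.8.
G = 99.47·ln 40.8 − 161.1 = 99.47·3.7087 − 161.1 = 207.803.
Rounded: 208.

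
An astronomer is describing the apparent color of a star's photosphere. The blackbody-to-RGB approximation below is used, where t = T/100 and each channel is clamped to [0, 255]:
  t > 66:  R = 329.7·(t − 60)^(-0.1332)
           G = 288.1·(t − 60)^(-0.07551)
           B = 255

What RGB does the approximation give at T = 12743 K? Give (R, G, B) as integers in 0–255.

(188, 210, 255)

t = 12743/100 = 127.43; the t > 66 branch applies.
R = 329.7·(127.43 − 60)^(-0.1332) = 329.7·67.43^(-0.1332) = 329.7·0.57069 = 188.155.
G = 288.1·(127.43 − 60)^(-0.07551) = 288.1·67.43^(-0.07551) = 288.1·0.72762 = 209.627.
B = 255 by definition for t > 66.
Rounded: (188, 210, 255).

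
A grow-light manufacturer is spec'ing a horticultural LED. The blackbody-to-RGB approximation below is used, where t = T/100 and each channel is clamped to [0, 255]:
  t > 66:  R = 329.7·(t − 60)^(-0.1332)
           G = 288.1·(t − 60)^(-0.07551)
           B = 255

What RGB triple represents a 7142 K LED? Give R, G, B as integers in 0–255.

t = 7142/100 = 71.42; the t > 66 branch applies.
R = 329.7·(71.42 − 60)^(-0.1332) = 329.7·11.42^(-0.1332) = 329.7·0.72297 = 238.362.
G = 288.1·(71.42 − 60)^(-0.07551) = 288.1·11.42^(-0.07551) = 288.1·0.83202 = 239.706.
B = 255 by definition for t > 66.
Rounded: (238, 240, 255).

R=238, G=240, B=255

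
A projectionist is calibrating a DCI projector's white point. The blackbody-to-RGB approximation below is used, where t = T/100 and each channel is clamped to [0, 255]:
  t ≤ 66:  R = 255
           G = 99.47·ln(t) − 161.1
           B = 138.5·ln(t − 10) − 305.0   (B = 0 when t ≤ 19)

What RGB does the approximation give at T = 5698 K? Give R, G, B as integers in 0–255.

R=255, G=241, B=228

t = 5698/100 = 56.98; the t ≤ 66 branch applies.
R = 255 by definition for t ≤ 66.
G = 99.47·ln 56.98 − 161.1 = 99.47·4.0427 − 161.1 = 241.027.
B = 138.5·ln(56.98 − 10) − 305.0 = 138.5·ln 46.98 − 305.0 = 138.5·3.8497 − 305.0 = 228.186.
Rounded: (255, 241, 228).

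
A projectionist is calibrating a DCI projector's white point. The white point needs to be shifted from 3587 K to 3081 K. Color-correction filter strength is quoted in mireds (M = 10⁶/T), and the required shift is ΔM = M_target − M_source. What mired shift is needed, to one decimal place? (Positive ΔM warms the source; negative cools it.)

M_source = 10⁶/3587 = 278.784; M_target = 10⁶/3081 = 324.570.
ΔM = 324.570 − 278.784 = 45.785 → +45.8 mireds, a warming shift.

+45.8 mireds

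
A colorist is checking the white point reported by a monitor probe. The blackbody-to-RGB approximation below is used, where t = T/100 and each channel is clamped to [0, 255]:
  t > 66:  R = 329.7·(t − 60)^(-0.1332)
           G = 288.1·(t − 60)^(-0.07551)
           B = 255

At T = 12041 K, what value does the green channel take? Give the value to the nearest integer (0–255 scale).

211

t = 12041/100 = 120.41; the t > 66 branch applies.
G = 288.1·(120.41 − 60)^(-0.07551) = 288.1·60.41^(-0.07551) = 288.1·0.73368 = 211.374.
Rounded: 211.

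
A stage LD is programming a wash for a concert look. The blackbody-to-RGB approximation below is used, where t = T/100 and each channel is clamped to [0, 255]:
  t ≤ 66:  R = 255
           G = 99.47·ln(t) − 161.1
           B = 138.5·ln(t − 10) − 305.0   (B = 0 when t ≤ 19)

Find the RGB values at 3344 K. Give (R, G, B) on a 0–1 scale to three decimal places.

(1.000, 0.737, 0.517)

t = 3344/100 = 33.44; the t ≤ 66 branch applies.
R = 255 by definition for t ≤ 66.
G = 99.47·ln 33.44 − 161.1 = 99.47·3.5098 − 161.1 = 188.015.
B = 138.5·ln(33.44 − 10) − 305.0 = 138.5·ln 23.44 − 305.0 = 138.5·3.1544 − 305.0 = 131.890.
Dividing each by 255: (1.0000, 0.7373, 0.5172) → (1.000, 0.737, 0.517).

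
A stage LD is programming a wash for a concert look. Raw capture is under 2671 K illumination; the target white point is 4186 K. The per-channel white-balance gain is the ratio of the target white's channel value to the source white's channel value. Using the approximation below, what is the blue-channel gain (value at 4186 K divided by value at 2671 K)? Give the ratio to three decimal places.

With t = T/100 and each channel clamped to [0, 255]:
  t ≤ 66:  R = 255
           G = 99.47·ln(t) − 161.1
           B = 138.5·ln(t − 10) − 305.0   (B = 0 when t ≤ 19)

At 2671 K (t = 26.71):
  B = 138.5·ln(26.71 − 10) − 305.0 = 138.5·ln 16.71 − 305.0 = 138.5·2.8160 − 305.0 = 85.017.
At 4186 K (t = 41.86):
  B = 138.5·ln(41.86 − 10) − 305.0 = 138.5·ln 31.86 − 305.0 = 138.5·3.4614 − 305.0 = 174.397.
Gain = 174.397 / 85.017 = 2.0513 → 2.051.

2.051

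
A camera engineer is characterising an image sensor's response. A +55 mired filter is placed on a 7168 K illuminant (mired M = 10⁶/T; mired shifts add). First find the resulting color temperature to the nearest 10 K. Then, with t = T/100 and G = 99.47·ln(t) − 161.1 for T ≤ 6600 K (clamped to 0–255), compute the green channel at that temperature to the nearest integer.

M_in = 10⁶/7168 = 139.51; M_out = 139.51 + (+55) = 194.51.
T_out = 10⁶/194.51 = 5141.2 K → 5140 K; t = 51.4.
G = 99.47·ln 51.4 − 161.1 = 99.47·3.9396 − 161.1 = 230.776.
Rounded: 231.

231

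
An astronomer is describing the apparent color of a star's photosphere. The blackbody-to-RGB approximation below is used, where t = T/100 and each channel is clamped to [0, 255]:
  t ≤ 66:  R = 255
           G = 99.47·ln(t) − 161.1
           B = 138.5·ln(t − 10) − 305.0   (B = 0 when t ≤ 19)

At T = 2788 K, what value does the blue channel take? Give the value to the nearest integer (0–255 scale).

t = 2788/100 = 27.88; the t ≤ 66 branch applies.
B = 138.5·ln(27.88 − 10) − 305.0 = 138.5·ln 17.88 − 305.0 = 138.5·2.8837 − 305.0 = 94.390.
Rounded: 94.

94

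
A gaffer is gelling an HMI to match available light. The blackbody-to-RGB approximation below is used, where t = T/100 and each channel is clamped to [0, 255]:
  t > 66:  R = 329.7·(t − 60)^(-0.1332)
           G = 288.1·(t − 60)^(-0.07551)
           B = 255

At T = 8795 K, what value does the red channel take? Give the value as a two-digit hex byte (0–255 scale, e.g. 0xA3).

t = 8795/100 = 87.95; the t > 66 branch applies.
R = 329.7·(87.95 − 60)^(-0.1332) = 329.7·27.95^(-0.1332) = 329.7·0.64171 = 211.573.
Rounded: 212; in hex, 0xD4.

0xD4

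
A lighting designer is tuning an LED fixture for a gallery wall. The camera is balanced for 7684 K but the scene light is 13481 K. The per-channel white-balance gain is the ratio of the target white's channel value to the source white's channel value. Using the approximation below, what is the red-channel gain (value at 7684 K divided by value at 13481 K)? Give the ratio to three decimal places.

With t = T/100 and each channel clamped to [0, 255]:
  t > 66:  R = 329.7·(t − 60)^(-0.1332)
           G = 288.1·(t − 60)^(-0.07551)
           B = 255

1.220

At 13481 K (t = 134.81):
  R = 329.7·(134.81 − 60)^(-0.1332) = 329.7·74.81^(-0.1332) = 329.7·0.56284 = 185.570.
At 7684 K (t = 76.84):
  R = 329.7·(76.84 − 60)^(-0.1332) = 329.7·16.84^(-0.1332) = 329.7·0.68652 = 226.345.
Gain = 226.345 / 185.570 = 1.2197 → 1.220.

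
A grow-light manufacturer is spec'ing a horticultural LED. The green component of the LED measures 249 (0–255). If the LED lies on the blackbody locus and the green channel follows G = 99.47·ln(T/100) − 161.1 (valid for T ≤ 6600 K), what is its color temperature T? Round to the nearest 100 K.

ln t = (249 + 161.1) / 99.47 = 4.1229.
t = e^4.1229 = 61.735.
T = 100·t = 6174 K → 6200 K to the nearest 100 K.

6200 K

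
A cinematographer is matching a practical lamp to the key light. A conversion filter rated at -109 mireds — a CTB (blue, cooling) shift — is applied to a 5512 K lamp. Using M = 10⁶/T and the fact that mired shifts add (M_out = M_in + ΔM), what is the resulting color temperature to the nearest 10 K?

13810 K

M_in = 10⁶/5512 = 181.42 mireds.
M_out = 181.42 + (-109) = 72.42 mireds.
T_out = 10⁶/72.42 = 13807.9 K → 13810 K.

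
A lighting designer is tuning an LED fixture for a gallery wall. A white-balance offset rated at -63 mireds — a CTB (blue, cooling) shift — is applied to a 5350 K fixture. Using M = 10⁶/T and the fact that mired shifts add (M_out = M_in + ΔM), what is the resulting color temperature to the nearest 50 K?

M_in = 10⁶/5350 = 186.92 mireds.
M_out = 186.92 + (-63) = 123.92 mireds.
T_out = 10⁶/123.92 = 8070.0 K → 8050 K.

8050 K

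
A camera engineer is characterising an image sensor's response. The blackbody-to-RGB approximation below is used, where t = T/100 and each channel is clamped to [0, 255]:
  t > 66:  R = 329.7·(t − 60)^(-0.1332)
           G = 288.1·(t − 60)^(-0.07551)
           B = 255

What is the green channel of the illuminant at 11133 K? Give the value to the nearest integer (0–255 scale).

t = 11133/100 = 111.33; the t > 66 branch applies.
G = 288.1·(111.33 − 60)^(-0.07551) = 288.1·51.33^(-0.07551) = 288.1·0.74276 = 213.990.
Rounded: 214.

214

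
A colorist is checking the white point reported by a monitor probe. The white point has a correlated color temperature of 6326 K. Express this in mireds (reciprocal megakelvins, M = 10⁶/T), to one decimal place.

M = 10⁶ / 6326 = 158.078 → 158.1 mireds.

158.1 mireds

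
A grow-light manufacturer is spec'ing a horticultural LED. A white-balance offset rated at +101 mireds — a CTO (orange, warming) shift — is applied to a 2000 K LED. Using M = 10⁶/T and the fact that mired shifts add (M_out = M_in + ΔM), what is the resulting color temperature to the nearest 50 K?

1650 K

M_in = 10⁶/2000 = 500.00 mireds.
M_out = 500.00 + (+101) = 601.00 mireds.
T_out = 10⁶/601.00 = 1663.9 K → 1650 K.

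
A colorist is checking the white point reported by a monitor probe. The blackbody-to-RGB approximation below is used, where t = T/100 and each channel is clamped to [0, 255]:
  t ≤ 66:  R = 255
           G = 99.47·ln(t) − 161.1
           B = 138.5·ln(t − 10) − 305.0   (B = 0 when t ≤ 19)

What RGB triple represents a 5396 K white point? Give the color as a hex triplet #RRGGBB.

#FFECDB

t = 5396/100 = 53.96; the t ≤ 66 branch applies.
R = 255 by definition for t ≤ 66.
G = 99.47·ln 53.96 − 161.1 = 99.47·3.9882 − 161.1 = 235.611.
B = 138.5·ln(53.96 − 10) − 305.0 = 138.5·ln 43.96 − 305.0 = 138.5·3.7833 − 305.0 = 218.984.
Rounded: (255, 236, 219).
In hex: #FFECDB.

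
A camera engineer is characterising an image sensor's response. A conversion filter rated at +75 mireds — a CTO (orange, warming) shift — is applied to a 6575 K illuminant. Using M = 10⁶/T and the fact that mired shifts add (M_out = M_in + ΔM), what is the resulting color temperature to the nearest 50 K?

M_in = 10⁶/6575 = 152.09 mireds.
M_out = 152.09 + (+75) = 227.09 mireds.
T_out = 10⁶/227.09 = 4403.5 K → 4400 K.

4400 K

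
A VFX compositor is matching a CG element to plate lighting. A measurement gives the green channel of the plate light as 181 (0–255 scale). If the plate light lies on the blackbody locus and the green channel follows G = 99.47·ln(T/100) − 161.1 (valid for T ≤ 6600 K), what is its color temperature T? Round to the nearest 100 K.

ln t = (181 + 161.1) / 99.47 = 3.4392.
t = e^3.4392 = 31.163.
T = 100·t = 3116 K → 3100 K to the nearest 100 K.

3100 K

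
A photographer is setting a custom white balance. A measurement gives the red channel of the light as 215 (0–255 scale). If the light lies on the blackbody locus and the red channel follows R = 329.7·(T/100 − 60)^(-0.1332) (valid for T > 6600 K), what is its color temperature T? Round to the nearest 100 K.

8500 K

(t − 60)^(-0.1332) = 215/329.7 = 0.65211.
t − 60 = 0.65211^(1/-0.1332) = 0.65211^(-7.508) = 24.774, so t = 84.774.
T = 100·t = 8477 K → 8500 K to the nearest 100 K.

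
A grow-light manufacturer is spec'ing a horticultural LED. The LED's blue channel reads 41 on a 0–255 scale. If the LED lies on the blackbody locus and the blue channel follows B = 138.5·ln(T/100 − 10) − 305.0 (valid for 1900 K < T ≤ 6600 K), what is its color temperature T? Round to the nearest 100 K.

ln(t − 10) = (41 + 305.0) / 138.5 = 2.4982.
t − 10 = e^2.4982 = 12.161, so t = 22.161.
T = 100·t = 2216 K → 2200 K to the nearest 100 K.

2200 K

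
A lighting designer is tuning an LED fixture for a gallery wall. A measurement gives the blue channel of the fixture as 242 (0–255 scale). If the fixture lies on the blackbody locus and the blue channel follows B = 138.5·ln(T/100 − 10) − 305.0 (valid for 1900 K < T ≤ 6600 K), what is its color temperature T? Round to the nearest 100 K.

6200 K

ln(t − 10) = (242 + 305.0) / 138.5 = 3.9495.
t − 10 = e^3.9495 = 51.907, so t = 61.907.
T = 100·t = 6191 K → 6200 K to the nearest 100 K.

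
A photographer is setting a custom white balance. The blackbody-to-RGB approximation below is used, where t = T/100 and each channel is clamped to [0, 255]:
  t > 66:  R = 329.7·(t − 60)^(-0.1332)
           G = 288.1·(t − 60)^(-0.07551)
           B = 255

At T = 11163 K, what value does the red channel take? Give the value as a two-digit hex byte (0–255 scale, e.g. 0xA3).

0xC3

t = 11163/100 = 111.63; the t > 66 branch applies.
R = 329.7·(111.63 − 60)^(-0.1332) = 329.7·51.63^(-0.1332) = 329.7·0.59135 = 194.967.
Rounded: 195; in hex, 0xC3.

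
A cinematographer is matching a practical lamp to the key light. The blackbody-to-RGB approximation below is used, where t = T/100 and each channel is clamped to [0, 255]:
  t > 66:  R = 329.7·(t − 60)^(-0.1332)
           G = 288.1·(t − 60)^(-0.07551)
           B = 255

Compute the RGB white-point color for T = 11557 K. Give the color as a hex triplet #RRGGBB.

#C1D5FF

t = 11557/100 = 115.57; the t > 66 branch applies.
R = 329.7·(115.57 − 60)^(-0.1332) = 329.7·55.57^(-0.1332) = 329.7·0.58558 = 193.066.
G = 288.1·(115.57 − 60)^(-0.07551) = 288.1·55.57^(-0.07551) = 288.1·0.73832 = 212.711.
B = 255 by definition for t > 66.
Rounded: (193, 213, 255).
In hex: #C1D5FF.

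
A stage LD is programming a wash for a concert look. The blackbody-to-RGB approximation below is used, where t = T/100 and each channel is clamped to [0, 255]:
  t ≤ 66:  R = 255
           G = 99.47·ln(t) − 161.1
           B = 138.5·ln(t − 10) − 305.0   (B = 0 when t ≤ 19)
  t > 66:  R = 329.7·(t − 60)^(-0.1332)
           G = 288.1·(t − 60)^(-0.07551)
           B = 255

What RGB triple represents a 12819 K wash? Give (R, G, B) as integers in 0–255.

t = 12819/100 = 128.19; the t > 66 branch applies.
R = 329.7·(128.19 − 60)^(-0.1332) = 329.7·68.19^(-0.1332) = 329.7·0.56983 = 187.874.
G = 288.1·(128.19 − 60)^(-0.07551) = 288.1·68.19^(-0.07551) = 288.1·0.72700 = 209.449.
B = 255 by definition for t > 66.
Rounded: (188, 209, 255).

(188, 209, 255)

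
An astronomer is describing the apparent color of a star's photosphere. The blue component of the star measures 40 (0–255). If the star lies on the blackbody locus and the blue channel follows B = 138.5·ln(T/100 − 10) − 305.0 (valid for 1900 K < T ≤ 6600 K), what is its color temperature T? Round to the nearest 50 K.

ln(t − 10) = (40 + 305.0) / 138.5 = 2.4910.
t − 10 = e^2.4910 = 12.073, so t = 22.073.
T = 100·t = 2207 K → 2200 K to the nearest 50 K.

2200 K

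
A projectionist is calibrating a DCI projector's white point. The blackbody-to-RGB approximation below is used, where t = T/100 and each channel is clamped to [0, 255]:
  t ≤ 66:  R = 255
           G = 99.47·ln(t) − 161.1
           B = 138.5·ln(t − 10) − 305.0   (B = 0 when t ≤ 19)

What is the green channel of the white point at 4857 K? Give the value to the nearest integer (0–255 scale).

t = 4857/100 = 48.57; the t ≤ 66 branch applies.
G = 99.47·ln 48.57 − 161.1 = 99.47·3.8830 − 161.1 = 225.143.
Rounded: 225.

225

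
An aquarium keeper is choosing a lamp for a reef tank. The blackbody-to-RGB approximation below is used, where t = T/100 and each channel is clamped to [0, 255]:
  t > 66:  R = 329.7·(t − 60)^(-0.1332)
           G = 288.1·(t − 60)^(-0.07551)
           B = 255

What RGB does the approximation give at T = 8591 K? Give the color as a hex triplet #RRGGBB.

#D6E1FF

t = 8591/100 = 85.91; the t > 66 branch applies.
R = 329.7·(85.91 − 60)^(-0.1332) = 329.7·25.91^(-0.1332) = 329.7·0.64823 = 213.720.
G = 288.1·(85.91 − 60)^(-0.07551) = 288.1·25.91^(-0.07551) = 288.1·0.78211 = 225.327.
B = 255 by definition for t > 66.
Rounded: (214, 225, 255).
In hex: #D6E1FF.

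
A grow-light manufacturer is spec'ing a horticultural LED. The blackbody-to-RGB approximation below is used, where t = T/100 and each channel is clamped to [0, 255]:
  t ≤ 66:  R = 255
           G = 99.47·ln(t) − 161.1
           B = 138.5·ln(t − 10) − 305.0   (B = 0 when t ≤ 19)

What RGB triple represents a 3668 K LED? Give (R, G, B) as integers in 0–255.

t = 3668/100 = 36.68; the t ≤ 66 branch applies.
R = 255 by definition for t ≤ 66.
G = 99.47·ln 36.68 − 161.1 = 99.47·3.6022 − 161.1 = 197.214.
B = 138.5·ln(36.68 − 10) − 305.0 = 138.5·ln 26.68 − 305.0 = 138.5·3.2839 − 305.0 = 149.822.
Rounded: (255, 197, 150).

(255, 197, 150)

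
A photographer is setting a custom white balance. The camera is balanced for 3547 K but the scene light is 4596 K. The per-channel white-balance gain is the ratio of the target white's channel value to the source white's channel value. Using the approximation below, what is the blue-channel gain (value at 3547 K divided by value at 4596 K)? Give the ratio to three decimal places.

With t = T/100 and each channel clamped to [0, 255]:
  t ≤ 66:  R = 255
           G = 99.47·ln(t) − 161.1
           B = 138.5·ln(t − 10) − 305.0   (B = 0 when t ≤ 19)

At 4596 K (t = 45.96):
  B = 138.5·ln(45.96 − 10) − 305.0 = 138.5·ln 35.96 − 305.0 = 138.5·3.5824 − 305.0 = 191.163.
At 3547 K (t = 35.47):
  B = 138.5·ln(35.47 − 10) − 305.0 = 138.5·ln 25.47 − 305.0 = 138.5·3.2375 − 305.0 = 143.394.
Gain = 143.394 / 191.163 = 0.7501 → 0.750.

0.750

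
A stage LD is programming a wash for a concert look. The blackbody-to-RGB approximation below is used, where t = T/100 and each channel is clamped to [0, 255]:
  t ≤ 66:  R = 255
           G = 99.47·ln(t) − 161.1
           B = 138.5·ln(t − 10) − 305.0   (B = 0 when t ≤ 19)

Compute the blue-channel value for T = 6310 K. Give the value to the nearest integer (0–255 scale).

245

t = 6310/100 = 63.1; the t ≤ 66 branch applies.
B = 138.5·ln(63.1 − 10) − 305.0 = 138.5·ln 53.1 − 305.0 = 138.5·3.9722 − 305.0 = 245.147.
Rounded: 245.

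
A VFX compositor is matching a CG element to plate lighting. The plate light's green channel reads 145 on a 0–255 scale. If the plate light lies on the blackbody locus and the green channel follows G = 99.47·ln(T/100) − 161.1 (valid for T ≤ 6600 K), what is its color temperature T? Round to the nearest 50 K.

2150 K

ln t = (145 + 161.1) / 99.47 = 3.0773.
t = e^3.0773 = 21.700.
T = 100·t = 2170 K → 2150 K to the nearest 50 K.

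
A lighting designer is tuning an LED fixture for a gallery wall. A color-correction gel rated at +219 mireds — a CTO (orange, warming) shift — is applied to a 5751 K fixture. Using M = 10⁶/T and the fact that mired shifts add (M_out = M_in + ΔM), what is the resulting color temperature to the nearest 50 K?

M_in = 10⁶/5751 = 173.88 mireds.
M_out = 173.88 + (+219) = 392.88 mireds.
T_out = 10⁶/392.88 = 2545.3 K → 2550 K.

2550 K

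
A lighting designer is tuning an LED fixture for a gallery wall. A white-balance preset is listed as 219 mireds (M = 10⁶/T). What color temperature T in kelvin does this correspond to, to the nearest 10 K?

4570 K

T = 10⁶ / 219 = 4566.21 K → 4570 K.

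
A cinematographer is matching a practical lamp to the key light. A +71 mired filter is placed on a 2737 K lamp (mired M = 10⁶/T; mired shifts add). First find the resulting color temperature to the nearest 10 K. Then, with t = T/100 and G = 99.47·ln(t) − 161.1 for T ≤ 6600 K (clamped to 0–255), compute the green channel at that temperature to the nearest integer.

M_in = 10⁶/2737 = 365.36; M_out = 365.36 + (+71) = 436.36.
T_out = 10⁶/436.36 = 2291.7 K → 2290 K; t = 22.9.
G = 99.47·ln 22.9 − 161.1 = 99.47·3.1311 − 161.1 = 150.354.
Rounded: 150.

150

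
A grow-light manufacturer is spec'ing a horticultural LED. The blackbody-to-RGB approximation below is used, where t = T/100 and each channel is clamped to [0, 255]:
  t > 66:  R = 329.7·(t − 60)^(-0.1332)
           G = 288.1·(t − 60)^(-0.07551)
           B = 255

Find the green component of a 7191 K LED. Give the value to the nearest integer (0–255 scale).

239

t = 7191/100 = 71.91; the t > 66 branch applies.
G = 288.1·(71.91 − 60)^(-0.07551) = 288.1·11.91^(-0.07551) = 288.1·0.82939 = 238.947.
Rounded: 239.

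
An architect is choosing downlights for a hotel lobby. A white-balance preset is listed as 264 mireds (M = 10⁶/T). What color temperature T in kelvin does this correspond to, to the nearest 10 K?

T = 10⁶ / 264 = 3787.88 K → 3790 K.

3790 K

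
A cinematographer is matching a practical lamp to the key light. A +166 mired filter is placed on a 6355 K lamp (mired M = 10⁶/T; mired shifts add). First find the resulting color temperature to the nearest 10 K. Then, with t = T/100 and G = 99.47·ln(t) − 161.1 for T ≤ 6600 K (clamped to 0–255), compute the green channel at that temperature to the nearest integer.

180

M_in = 10⁶/6355 = 157.36; M_out = 157.36 + (+166) = 323.36.
T_out = 10⁶/323.36 = 3092.6 K → 3090 K; t = 30.9.
G = 99.47·ln 30.9 − 161.1 = 99.47·3.4308 − 161.1 = 180.157.
Rounded: 180.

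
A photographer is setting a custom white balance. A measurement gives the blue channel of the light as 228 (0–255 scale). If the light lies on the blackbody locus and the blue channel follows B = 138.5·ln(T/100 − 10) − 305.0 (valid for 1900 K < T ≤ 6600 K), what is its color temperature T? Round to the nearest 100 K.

5700 K

ln(t − 10) = (228 + 305.0) / 138.5 = 3.8484.
t − 10 = e^3.8484 = 46.917, so t = 56.917.
T = 100·t = 5692 K → 5700 K to the nearest 100 K.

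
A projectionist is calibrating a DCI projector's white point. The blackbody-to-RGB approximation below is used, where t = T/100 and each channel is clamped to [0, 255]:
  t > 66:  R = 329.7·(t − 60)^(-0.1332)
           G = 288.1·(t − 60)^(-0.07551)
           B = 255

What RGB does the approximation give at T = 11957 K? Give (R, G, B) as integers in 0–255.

t = 11957/100 = 119.57; the t > 66 branch applies.
R = 329.7·(119.57 − 60)^(-0.1332) = 329.7·59.57^(-0.1332) = 329.7·0.58018 = 191.287.
G = 288.1·(119.57 − 60)^(-0.07551) = 288.1·59.57^(-0.07551) = 288.1·0.73446 = 211.598.
B = 255 by definition for t > 66.
Rounded: (191, 212, 255).

(191, 212, 255)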